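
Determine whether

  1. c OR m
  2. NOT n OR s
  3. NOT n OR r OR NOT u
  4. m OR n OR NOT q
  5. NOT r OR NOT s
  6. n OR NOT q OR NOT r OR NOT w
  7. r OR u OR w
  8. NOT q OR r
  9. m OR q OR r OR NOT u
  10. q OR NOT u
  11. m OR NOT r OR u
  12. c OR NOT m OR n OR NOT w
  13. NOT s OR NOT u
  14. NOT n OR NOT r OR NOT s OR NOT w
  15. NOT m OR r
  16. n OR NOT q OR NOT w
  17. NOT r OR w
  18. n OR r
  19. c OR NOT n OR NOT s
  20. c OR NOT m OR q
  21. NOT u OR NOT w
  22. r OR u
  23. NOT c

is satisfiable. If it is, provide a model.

Case c = True:
  Clause (NOT c) is falsified — contradiction.
Case c = False:
  (c OR m) forces m = True.
  (NOT m OR r) forces r = True.
  (NOT r OR NOT s) forces s = False.
  (NOT n OR s) forces n = False.
  (c OR NOT m OR n OR NOT w) forces w = False.
  Clause (NOT r OR w) is falsified — contradiction.
Both cases fail, so the formula is unsatisfiable.

The formula is unsatisfiable.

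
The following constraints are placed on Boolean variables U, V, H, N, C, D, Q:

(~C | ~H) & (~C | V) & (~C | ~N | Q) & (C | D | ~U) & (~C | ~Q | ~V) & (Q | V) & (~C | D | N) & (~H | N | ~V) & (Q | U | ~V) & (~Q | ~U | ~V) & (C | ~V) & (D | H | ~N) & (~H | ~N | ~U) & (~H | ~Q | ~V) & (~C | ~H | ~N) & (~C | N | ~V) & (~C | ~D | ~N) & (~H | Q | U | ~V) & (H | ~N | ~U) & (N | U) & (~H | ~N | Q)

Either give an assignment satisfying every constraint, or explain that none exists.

U = False; V = False; H = True; N = True; C = False; D = True; Q = True

Set U = False.
  then (N | U) forces N = True.
Set V = False.
  then (~C | V) forces C = False.
  then (Q | V) forces Q = True.
Set H = True.
Set D = True.
All clauses satisfied.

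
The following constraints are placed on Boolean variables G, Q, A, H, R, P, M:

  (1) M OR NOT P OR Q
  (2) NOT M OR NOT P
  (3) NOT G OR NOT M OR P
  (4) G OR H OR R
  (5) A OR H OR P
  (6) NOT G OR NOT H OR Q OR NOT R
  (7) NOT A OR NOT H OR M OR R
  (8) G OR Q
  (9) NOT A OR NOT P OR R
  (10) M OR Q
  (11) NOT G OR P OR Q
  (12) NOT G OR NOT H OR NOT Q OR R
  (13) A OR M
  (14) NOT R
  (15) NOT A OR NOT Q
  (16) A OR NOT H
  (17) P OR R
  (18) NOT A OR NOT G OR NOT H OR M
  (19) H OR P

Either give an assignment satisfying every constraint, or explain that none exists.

Unsatisfiable — no assignment works.

Case R = True:
  Clause (NOT R) is falsified — contradiction.
Case R = False:
  (P OR R) forces P = True.
  (NOT M OR NOT P) forces M = False.
  (M OR NOT P OR Q) forces Q = True.
  (NOT A OR NOT P OR R) forces A = False.
  Clause (A OR M) is falsified — contradiction.
Both cases fail, so the formula is unsatisfiable.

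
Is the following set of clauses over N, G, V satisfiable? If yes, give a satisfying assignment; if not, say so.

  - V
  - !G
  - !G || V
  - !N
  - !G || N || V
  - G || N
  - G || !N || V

Case N = True:
  Clause (!N) is falsified — contradiction.
Case N = False:
  (V) forces V = True.
  (!G) forces G = False.
  Clause (G || N) is falsified — contradiction.
Both cases fail, so the formula is unsatisfiable.

No satisfying assignment exists.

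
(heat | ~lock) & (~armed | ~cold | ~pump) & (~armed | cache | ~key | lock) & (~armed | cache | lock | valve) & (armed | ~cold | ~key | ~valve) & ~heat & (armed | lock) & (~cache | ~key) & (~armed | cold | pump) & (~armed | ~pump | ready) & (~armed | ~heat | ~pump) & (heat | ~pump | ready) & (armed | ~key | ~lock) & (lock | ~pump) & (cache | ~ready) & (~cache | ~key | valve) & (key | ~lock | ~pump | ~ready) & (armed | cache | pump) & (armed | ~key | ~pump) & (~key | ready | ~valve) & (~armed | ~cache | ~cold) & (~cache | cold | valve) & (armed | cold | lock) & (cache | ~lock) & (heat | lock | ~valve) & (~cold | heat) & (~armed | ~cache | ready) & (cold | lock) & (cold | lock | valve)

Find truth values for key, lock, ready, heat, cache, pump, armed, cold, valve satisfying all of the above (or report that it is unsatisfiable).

Case cold = True:
  (~heat) forces heat = False.
  Clause (~cold | heat) is falsified — contradiction.
Case cold = False:
  (~heat) forces heat = False.
  (heat | ~lock) forces lock = False.
  Clause (cold | lock) is falsified — contradiction.
Both cases fail, so the formula is unsatisfiable.

The formula is unsatisfiable.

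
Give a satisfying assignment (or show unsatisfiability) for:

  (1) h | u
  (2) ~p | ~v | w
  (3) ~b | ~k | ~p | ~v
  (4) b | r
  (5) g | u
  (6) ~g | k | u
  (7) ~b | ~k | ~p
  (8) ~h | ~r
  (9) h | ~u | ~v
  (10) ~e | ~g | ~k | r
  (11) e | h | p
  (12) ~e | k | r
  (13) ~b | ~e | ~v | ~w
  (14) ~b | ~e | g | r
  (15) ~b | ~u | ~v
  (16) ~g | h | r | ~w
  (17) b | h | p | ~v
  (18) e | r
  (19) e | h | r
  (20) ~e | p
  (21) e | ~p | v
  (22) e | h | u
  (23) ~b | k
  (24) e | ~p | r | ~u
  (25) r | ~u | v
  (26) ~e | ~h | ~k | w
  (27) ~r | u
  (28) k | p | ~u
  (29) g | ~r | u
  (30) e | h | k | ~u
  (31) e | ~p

Set h = False.
  then (h | u) forces u = True.
  then (h | ~u | ~v) forces v = False.
  then (r | ~u | v) forces r = True.
Set g = False.
Try b = True:
  (~b | k) forces k = True.
  (~b | ~k | ~p) forces p = False.
  (e | h | p) forces e = True.
  clause (~e | p) is falsified — backtrack.
So b = False.
Set k = True.
Try e = False:
  (e | h | p) forces p = True.
  clause (e | ~p | v) is falsified — backtrack.
So e = True.
  then (~e | p) forces p = True.
Set w = True.
All clauses satisfied.

h = False, r = True, g = False, u = True, b = False, k = True, v = False, e = True, w = True, p = True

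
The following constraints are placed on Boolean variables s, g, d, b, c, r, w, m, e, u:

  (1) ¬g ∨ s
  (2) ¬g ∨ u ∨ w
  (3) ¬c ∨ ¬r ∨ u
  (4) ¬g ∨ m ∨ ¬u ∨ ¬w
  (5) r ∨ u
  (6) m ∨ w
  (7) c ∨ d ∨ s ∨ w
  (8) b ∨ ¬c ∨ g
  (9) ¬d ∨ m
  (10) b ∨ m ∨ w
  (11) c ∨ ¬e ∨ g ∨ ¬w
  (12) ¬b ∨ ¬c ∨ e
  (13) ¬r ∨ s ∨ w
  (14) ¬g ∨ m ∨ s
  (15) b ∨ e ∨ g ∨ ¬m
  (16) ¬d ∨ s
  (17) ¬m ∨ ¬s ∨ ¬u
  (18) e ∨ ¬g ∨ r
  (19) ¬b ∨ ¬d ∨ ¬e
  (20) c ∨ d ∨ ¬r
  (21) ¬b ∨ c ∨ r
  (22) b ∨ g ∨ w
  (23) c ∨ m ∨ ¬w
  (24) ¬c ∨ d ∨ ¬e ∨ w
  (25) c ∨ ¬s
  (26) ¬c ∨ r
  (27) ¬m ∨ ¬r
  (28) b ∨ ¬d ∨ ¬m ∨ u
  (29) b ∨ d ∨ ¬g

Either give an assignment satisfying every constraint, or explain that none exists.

s = False, g = False, d = False, b = True, c = True, r = True, w = True, m = False, e = True, u = True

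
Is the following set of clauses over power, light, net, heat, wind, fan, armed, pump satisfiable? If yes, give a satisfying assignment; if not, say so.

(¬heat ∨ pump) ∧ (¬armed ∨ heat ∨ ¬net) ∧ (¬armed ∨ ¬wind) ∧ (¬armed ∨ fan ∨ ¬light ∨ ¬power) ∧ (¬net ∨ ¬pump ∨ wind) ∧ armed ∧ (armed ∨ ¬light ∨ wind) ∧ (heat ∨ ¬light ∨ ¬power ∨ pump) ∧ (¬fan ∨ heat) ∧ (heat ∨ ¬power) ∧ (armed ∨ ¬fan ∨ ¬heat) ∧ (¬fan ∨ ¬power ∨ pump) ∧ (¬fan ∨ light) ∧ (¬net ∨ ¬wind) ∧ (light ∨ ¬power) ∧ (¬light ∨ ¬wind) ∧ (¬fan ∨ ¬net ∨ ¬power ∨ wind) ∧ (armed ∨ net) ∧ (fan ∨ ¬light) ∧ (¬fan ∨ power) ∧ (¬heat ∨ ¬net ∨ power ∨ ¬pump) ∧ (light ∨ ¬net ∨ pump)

power = True; light = True; net = False; heat = True; wind = False; fan = True; armed = True; pump = True

Unit clause (armed) forces armed = True.
In (¬armed ∨ ¬wind) only ¬wind is left, so wind = False.
Set power = True.
  then (heat ∨ ¬power) forces heat = True.
  then (light ∨ ¬power) forces light = True.
  then (fan ∨ ¬light) forces fan = True.
  then (¬heat ∨ pump) forces pump = True.
  then (¬net ∨ ¬pump ∨ wind) forces net = False.
All clauses satisfied.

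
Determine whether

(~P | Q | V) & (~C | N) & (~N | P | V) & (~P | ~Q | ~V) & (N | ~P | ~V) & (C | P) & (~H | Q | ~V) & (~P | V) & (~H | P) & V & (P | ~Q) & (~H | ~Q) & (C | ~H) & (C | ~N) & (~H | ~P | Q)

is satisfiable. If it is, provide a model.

Unit clause (V) forces V = True.
Try H = True:
  (~H | Q | ~V) forces Q = True.
  clause (~H | ~Q) is falsified — backtrack.
So H = False.
Set N = True.
  then (C | ~N) forces C = True.
Set Q = False.
Set P = False.
All clauses satisfied.

H = False, N = True, C = True, Q = False, V = True, P = False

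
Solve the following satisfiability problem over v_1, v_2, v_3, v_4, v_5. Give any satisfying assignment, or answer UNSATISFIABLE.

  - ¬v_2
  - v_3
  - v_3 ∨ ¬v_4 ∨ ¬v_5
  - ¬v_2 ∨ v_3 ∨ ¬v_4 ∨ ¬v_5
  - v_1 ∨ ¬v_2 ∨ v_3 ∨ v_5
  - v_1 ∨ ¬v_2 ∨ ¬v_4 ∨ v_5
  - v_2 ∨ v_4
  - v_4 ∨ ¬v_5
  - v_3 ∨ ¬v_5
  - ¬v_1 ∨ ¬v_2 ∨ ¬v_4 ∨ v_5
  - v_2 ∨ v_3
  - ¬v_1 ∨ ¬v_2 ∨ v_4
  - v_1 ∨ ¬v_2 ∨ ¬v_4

v_1 = False, v_2 = False, v_3 = True, v_4 = True, v_5 = True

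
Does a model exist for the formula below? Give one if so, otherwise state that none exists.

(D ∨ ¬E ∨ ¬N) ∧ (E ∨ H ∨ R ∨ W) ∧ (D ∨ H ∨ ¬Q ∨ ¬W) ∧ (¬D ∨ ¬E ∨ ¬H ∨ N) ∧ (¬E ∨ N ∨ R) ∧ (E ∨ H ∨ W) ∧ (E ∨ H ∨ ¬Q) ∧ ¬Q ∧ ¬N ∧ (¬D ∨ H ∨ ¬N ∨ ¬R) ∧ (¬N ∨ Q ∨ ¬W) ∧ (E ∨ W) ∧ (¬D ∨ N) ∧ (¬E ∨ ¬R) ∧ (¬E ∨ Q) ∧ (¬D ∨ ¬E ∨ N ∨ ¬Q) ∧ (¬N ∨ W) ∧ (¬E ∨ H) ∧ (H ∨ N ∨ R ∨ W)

D: False, Q: False, N: False, E: False, R: True, W: True, H: False

Unit clause (¬Q) forces Q = False.
Unit clause (¬N) forces N = False.
In (¬D ∨ N) only ¬D is left, so D = False.
In (¬E ∨ Q) only ¬E is left, so E = False.
In (E ∨ W) only W is left, so W = True.
Set R = True.
Set H = False.
All clauses satisfied.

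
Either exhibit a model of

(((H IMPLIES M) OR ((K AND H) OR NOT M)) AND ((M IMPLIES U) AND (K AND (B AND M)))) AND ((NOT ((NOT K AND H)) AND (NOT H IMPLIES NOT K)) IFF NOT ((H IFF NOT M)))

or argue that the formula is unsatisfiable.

B=T, U=T, M=T, H=T, K=T

  ((H IMPLIES M) OR ((K AND H) OR NOT M)) AND ((M IMPLIES U) AND (K AND (B AND M))) = True
    (H IMPLIES M) OR ((K AND H) OR NOT M) = True
      H IMPLIES M = True
      (K AND H) OR NOT M = True
        K AND H = True
        NOT M = False
    (M IMPLIES U) AND (K AND (B AND M)) = True
      M IMPLIES U = True
      K AND (B AND M) = True
        B AND M = True
  (NOT ((NOT K AND H)) AND (NOT H IMPLIES NOT K)) IFF NOT ((H IFF NOT M)) = True
    NOT ((NOT K AND H)) AND (NOT H IMPLIES NOT K) = True
      NOT ((NOT K AND H)) = True
        NOT K AND H = False
          NOT K = False
      NOT H IMPLIES NOT K = True
        NOT H = False
        NOT K = False
    NOT ((H IFF NOT M)) = True
      H IFF NOT M = False
        NOT M = False
Both conjuncts True, so the formula holds.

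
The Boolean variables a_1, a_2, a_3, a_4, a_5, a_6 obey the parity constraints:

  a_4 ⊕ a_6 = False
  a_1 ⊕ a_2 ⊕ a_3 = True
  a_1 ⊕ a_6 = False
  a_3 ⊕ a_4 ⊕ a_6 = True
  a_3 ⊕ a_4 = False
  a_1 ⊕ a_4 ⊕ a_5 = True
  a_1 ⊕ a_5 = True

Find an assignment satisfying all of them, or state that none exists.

Adding constraints 1, 4, 5, 6, 7 mod 2: every variable appears an even number of times on the left, so the left side is 0.
But the right sides sum to 1 (mod 2). 0 ≠ 1 — the system is inconsistent.

The formula is unsatisfiable.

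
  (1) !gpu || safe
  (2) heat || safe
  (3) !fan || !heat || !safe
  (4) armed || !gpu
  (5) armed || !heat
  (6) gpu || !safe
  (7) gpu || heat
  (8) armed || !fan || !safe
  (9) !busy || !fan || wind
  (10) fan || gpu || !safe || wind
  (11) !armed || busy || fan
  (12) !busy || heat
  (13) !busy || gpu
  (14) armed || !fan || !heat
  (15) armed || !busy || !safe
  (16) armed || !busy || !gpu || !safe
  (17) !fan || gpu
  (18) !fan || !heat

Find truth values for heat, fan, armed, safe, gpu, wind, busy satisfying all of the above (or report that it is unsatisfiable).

heat=F, fan=T, armed=T, safe=T, gpu=T, wind=F, busy=F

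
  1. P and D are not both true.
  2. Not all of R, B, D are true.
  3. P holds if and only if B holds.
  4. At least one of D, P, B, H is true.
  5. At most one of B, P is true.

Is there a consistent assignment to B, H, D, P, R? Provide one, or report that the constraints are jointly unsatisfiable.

B: False, H: True, D: True, P: False, R: True

  (1) P=F, D=T — not both ✓
  (2) {R, B, D}: 2/3 true — not all ✓
  (3) P=F, B=F — same ✓
  (4) {D, P, B, H}: 2 true — at least one ✓
  (5) {B, P}: 0 true — at most one ✓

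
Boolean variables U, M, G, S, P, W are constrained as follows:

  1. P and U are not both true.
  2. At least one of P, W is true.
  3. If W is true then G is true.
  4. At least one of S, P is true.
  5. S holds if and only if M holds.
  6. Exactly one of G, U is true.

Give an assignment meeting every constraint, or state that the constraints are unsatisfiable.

U=F, M=T, G=T, S=T, P=F, W=T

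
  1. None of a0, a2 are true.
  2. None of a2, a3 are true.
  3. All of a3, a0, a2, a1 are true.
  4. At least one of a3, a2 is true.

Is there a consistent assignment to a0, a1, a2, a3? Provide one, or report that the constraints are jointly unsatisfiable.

UNSATISFIABLE

Case a0 = True:
  Constraint (1) is violated (a0=T) — contradiction.
Case a0 = False:
  Constraint (3) is violated (a0=F) — contradiction.
Both cases fail — unsatisfiable.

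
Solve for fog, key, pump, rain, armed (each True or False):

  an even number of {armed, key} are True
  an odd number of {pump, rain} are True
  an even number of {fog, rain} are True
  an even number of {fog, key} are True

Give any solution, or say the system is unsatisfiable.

fog=F, key=F, pump=T, rain=F, armed=F

{armed, key}: 0 true → even ✓
{pump, rain}: 1 true → odd ✓
{fog, rain}: 0 true → even ✓
{fog, key}: 0 true → even ✓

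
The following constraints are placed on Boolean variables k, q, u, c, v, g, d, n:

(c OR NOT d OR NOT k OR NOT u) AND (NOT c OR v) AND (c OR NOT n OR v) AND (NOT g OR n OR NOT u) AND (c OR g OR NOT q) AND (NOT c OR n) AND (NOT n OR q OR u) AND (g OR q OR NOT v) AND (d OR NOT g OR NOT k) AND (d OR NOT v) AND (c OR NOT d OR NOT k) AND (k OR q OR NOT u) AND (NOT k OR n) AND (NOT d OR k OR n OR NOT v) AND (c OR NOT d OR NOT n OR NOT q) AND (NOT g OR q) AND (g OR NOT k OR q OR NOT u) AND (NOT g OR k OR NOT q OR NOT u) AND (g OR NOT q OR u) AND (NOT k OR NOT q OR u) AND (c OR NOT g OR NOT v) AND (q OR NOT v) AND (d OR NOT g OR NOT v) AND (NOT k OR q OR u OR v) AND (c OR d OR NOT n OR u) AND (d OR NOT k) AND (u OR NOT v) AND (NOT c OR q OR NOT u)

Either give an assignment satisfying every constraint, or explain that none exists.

Set k = True.
  then (NOT k OR n) forces n = True.
  then (d OR NOT k) forces d = True.
  then (c OR NOT d OR NOT k) forces c = True.
  then (NOT c OR v) forces v = True.
  then (q OR NOT v) forces q = True.
  then (u OR NOT v) forces u = True.
Set g = True.
All clauses satisfied.

k = True; q = True; u = True; c = True; v = True; g = True; d = True; n = True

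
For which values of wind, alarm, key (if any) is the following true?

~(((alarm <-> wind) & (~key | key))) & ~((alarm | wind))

Case wind = True: the conjunct ~((alarm | wind)) becomes ~((alarm | True)) = False.
Case wind = False: the formula simplifies to ~((~alarm & (~key | key))) & ~alarm.
  alarm = True: the conjunct ~alarm is False.
  alarm = False: simplifies to ~((~key | key)).
    key = True: this becomes ~((False | True)) = False.
    key = False: this becomes ~((True | False)) = False.
Both cases fail — unsatisfiable.

No satisfying assignment exists.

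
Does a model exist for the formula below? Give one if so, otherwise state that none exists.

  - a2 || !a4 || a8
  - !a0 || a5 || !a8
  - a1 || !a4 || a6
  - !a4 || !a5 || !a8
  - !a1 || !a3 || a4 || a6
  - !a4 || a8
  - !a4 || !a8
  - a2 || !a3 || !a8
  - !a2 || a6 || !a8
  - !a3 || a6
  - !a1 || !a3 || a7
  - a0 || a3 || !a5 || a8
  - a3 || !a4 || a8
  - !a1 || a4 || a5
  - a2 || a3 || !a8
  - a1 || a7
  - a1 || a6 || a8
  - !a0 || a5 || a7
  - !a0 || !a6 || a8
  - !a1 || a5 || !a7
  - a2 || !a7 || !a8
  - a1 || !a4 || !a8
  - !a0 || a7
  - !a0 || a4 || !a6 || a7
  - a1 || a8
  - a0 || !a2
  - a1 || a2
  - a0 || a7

Set a0 = True.
  then (!a0 || a7) forces a7 = True.
Set a1 = True.
  then (!a1 || a5 || !a7) forces a5 = True.
Set a2 = True.
Set a3 = False.
Try a4 = True:
  (!a4 || !a5 || !a8) forces a8 = False.
  clause (!a4 || a8) is falsified — backtrack.
So a4 = False.
Set a6 = False.
  then (!a2 || a6 || !a8) forces a8 = False.
All clauses satisfied.

a0=T, a1=T, a2=T, a3=F, a4=F, a5=T, a6=F, a7=T, a8=F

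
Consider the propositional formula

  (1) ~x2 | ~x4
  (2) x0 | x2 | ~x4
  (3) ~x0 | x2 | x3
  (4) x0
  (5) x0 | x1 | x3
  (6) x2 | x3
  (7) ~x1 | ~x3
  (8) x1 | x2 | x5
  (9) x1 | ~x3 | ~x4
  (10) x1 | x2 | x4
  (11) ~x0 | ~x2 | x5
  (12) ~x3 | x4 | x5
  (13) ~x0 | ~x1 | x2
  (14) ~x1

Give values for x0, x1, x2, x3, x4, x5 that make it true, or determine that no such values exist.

Unit clause (x0) forces x0 = True.
Unit clause (~x1) forces x1 = False.
Try x2 = False:
  (~x0 | x2 | x3) forces x3 = True.
  (x1 | x2 | x5) forces x5 = True.
  (x1 | ~x3 | ~x4) forces x4 = False.
  clause (x1 | x2 | x4) is falsified — backtrack.
So x2 = True.
  then (~x2 | ~x4) forces x4 = False.
  then (~x0 | ~x2 | x5) forces x5 = True.
Set x3 = True.
All clauses satisfied.

x0: True, x1: False, x2: True, x3: True, x4: False, x5: True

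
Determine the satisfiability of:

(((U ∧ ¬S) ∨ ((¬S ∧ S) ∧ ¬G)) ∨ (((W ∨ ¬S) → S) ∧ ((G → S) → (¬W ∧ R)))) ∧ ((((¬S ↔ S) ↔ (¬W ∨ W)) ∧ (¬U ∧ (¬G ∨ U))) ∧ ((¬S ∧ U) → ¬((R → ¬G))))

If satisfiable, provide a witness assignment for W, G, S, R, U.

The conjunct (¬S ↔ S) ↔ (¬W ∨ W) is unsatisfiable on its own:
  W=F, S=F: evaluates to False.
  W=F, S=T: evaluates to False.
  W=T, S=F: evaluates to False.
  W=T, S=T: evaluates to False.
So the whole conjunction is unsatisfiable.

Unsatisfiable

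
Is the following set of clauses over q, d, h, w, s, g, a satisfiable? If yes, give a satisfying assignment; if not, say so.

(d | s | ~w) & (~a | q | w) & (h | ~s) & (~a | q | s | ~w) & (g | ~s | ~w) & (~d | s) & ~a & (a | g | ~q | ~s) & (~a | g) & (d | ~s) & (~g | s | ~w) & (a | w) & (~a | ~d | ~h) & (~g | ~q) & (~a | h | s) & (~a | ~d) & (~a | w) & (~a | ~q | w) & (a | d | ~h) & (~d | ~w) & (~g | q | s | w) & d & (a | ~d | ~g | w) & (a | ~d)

Case a = True:
  Clause (~a) is falsified — contradiction.
Case a = False:
  (a | w) forces w = True.
  (~d | ~w) forces d = False.
  Clause (d) is falsified — contradiction.
Both cases fail, so the formula is unsatisfiable.

UNSATISFIABLE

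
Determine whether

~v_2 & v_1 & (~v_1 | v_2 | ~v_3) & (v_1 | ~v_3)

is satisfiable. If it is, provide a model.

v_1: True; v_2: False; v_3: False

Unit clause (~v_2) forces v_2 = False.
Unit clause (v_1) forces v_1 = True.
In (~v_1 | v_2 | ~v_3) only ~v_3 is left, so v_3 = False.
Check each clause:
  (~v_2): ~v_2 holds.
  (v_1): v_1 holds.
  (~v_1 | v_2 | ~v_3): ~v_3 holds.
  (v_1 | ~v_3): v_1 holds.
All clauses satisfied.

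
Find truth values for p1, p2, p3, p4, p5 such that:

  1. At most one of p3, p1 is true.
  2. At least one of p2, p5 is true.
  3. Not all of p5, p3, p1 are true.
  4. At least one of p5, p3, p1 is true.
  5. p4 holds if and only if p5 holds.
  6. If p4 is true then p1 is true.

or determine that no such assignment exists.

p1 = True, p2 = True, p3 = False, p4 = True, p5 = True

  (1) {p3, p1}: 1 true — at most one ✓
  (2) {p2, p5}: 2 true — at least one ✓
  (3) {p5, p3, p1}: 2/3 true — not all ✓
  (4) {p5, p3, p1}: 2 true — at least one ✓
  (5) p4=T, p5=T — same ✓
  (6) p4=T ⇒ p1: T ✓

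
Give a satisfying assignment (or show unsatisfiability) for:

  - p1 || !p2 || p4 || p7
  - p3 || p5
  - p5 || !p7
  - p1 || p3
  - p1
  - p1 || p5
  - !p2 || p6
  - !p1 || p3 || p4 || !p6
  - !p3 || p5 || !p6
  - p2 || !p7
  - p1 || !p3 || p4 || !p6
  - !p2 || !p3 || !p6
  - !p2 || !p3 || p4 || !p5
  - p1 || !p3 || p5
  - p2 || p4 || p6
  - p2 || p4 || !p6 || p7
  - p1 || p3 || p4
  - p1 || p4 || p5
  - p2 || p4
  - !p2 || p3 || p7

p1 = True, p2 = False, p3 = True, p4 = True, p5 = True, p6 = False, p7 = False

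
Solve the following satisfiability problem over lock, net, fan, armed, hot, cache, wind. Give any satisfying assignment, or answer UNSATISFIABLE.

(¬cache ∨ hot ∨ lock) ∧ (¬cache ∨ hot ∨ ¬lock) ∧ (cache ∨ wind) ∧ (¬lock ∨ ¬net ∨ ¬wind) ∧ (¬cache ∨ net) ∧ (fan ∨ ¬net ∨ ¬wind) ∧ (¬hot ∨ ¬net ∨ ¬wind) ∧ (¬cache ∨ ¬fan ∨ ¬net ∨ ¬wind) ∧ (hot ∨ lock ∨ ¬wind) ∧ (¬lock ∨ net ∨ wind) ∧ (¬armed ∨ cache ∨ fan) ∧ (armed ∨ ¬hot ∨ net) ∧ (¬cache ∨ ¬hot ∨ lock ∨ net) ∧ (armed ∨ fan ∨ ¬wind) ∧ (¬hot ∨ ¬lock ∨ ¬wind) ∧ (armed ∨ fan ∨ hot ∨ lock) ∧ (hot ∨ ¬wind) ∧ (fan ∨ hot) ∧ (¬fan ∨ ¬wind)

Set lock = False.
Set net = True.
Set fan = False.
  then (fan ∨ ¬net ∨ ¬wind) forces wind = False.
  then (fan ∨ hot) forces hot = True.
  then (cache ∨ wind) forces cache = True.
Set armed = True.
All clauses satisfied.

lock=F, net=T, fan=F, armed=T, hot=T, cache=T, wind=F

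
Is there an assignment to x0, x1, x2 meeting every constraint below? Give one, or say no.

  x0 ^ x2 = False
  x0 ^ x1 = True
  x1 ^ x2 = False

Adding constraints 1, 2, 3 mod 2: every variable appears an even number of times on the left, so the left side is 0.
But the right sides sum to 1 (mod 2). 0 ≠ 1 — the system is inconsistent.

No satisfying assignment exists.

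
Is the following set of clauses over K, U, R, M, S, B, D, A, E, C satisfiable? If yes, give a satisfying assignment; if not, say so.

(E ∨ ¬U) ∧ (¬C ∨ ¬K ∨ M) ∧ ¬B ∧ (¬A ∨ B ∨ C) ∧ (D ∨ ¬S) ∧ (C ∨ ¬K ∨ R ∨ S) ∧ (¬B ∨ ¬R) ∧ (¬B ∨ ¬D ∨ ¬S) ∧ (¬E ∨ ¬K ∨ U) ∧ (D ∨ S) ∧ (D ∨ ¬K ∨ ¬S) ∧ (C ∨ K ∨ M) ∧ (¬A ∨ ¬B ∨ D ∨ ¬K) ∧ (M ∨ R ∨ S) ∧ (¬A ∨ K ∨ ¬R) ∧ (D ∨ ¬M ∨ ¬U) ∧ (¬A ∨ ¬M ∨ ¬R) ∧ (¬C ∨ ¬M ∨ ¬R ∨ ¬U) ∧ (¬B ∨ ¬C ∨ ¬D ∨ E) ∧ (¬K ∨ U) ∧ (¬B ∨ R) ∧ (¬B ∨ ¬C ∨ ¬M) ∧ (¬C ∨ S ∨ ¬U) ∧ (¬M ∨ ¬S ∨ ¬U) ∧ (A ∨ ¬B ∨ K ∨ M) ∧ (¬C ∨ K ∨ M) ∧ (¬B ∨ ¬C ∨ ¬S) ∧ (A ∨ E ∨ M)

Unit clause (¬B) forces B = False.
Set K = False.
Set U = False.
Set R = False.
Try M = False:
  (C ∨ K ∨ M) forces C = True.
  clause (¬C ∨ K ∨ M) is falsified — backtrack.
So M = True.
Set S = False.
  then (D ∨ S) forces D = True.
Set A = True.
  then (¬A ∨ B ∨ C) forces C = True.
Set E = True.
All clauses satisfied.

K=F; U=F; R=F; M=T; S=F; B=F; D=T; A=T; E=T; C=T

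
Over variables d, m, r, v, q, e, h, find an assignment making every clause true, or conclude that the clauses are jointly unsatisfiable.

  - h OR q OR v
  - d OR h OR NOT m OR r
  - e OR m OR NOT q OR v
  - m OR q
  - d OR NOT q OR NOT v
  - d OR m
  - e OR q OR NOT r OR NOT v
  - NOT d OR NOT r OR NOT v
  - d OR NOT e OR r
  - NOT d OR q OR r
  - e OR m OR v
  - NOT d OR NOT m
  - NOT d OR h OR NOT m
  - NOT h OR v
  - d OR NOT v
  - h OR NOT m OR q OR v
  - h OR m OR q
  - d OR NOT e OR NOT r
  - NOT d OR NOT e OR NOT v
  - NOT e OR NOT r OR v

d = True, m = False, r = False, v = True, q = True, e = False, h = True

Set d = True.
  then (NOT d OR NOT m) forces m = False.
  then (m OR q) forces q = True.
Try r = True:
  (NOT d OR NOT r OR NOT v) forces v = False.
  (e OR m OR NOT q OR v) forces e = True.
  clause (NOT e OR NOT r OR v) is falsified — backtrack.
So r = False.
Set v = True.
  then (NOT d OR NOT e OR NOT v) forces e = False.
Set h = True.
All clauses satisfied.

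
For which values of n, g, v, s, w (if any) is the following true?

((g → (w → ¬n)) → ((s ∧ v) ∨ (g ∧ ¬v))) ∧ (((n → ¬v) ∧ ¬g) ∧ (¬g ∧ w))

n: False, g: False, v: True, s: True, w: True

  (g → (w → ¬n)) → ((s ∧ v) ∨ (g ∧ ¬v)) = True
    g → (w → ¬n) = True
      w → ¬n = True
        ¬n = True
    (s ∧ v) ∨ (g ∧ ¬v) = True
      s ∧ v = True
      g ∧ ¬v = False
        ¬v = False
  ((n → ¬v) ∧ ¬g) ∧ (¬g ∧ w) = True
    (n → ¬v) ∧ ¬g = True
      n → ¬v = True
        ¬v = False
      ¬g = True
    ¬g ∧ w = True
      ¬g = True
Both conjuncts True, so the formula holds.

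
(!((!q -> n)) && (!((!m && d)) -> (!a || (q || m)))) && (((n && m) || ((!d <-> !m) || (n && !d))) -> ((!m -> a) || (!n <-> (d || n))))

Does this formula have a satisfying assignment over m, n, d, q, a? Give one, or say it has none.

m=F; n=F; d=T; q=F; a=T

  !((!q -> n)) && (!((!m && d)) -> (!a || (q || m))) = True
    !((!q -> n)) = True
      !q -> n = False
        !q = True
    !((!m && d)) -> (!a || (q || m)) = True
      !((!m && d)) = False
        !m && d = True
          !m = True
      !a || (q || m) = False
        !a = False
        q || m = False
  ((n && m) || ((!d <-> !m) || (n && !d))) -> ((!m -> a) || (!n <-> (d || n))) = True
    (n && m) || ((!d <-> !m) || (n && !d)) = False
      n && m = False
      (!d <-> !m) || (n && !d) = False
        !d <-> !m = False
          !d = False
          !m = True
        n && !d = False
          !d = False
    (!m -> a) || (!n <-> (d || n)) = True
      !m -> a = True
        !m = True
      !n <-> (d || n) = True
        !n = True
        d || n = True
Both conjuncts True, so the formula holds.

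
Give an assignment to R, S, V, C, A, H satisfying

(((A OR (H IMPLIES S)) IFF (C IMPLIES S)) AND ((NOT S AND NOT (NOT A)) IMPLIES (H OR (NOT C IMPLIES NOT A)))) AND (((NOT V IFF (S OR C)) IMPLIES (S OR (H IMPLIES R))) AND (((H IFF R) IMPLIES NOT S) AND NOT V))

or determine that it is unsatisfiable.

R = True, S = True, V = False, C = False, A = True, H = False

  ((A OR (H IMPLIES S)) IFF (C IMPLIES S)) AND ((NOT S AND NOT (NOT A)) IMPLIES (H OR (NOT C IMPLIES NOT A))) = True
    (A OR (H IMPLIES S)) IFF (C IMPLIES S) = True
      A OR (H IMPLIES S) = True
        H IMPLIES S = True
      C IMPLIES S = True
    (NOT S AND NOT (NOT A)) IMPLIES (H OR (NOT C IMPLIES NOT A)) = True
      NOT S AND NOT (NOT A) = False
        NOT S = False
        NOT (NOT A) = True
          NOT A = False
      H OR (NOT C IMPLIES NOT A) = False
        NOT C IMPLIES NOT A = False
          NOT C = True
          NOT A = False
  ((NOT V IFF (S OR C)) IMPLIES (S OR (H IMPLIES R))) AND (((H IFF R) IMPLIES NOT S) AND NOT V) = True
    (NOT V IFF (S OR C)) IMPLIES (S OR (H IMPLIES R)) = True
      NOT V IFF (S OR C) = True
        NOT V = True
        S OR C = True
      S OR (H IMPLIES R) = True
        H IMPLIES R = True
    ((H IFF R) IMPLIES NOT S) AND NOT V = True
      (H IFF R) IMPLIES NOT S = True
        H IFF R = False
        NOT S = False
      NOT V = True
Both conjuncts True, so the formula holds.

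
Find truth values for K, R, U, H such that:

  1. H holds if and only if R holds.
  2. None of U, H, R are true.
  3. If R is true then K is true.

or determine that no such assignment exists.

K=F, R=F, U=F, H=F

  (1) H=F, R=F — same ✓
  (2) {U, H, R}: 0 true — none ✓
  (3) R=F ⇒ K: vacuous ✓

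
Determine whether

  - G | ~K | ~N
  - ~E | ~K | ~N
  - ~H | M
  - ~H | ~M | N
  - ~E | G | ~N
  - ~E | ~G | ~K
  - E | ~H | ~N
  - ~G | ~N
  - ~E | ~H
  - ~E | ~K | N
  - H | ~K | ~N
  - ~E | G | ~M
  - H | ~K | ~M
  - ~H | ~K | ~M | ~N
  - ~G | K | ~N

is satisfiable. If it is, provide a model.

Set N = False.
Try H = True:
  (~H | M) forces M = True.
  clause (~H | ~M | N) is falsified — backtrack.
So H = False.
Set G = False.
Set E = False.
Set K = False.
Set M = False.
All clauses satisfied.

N = False; H = False; G = False; E = False; K = False; M = False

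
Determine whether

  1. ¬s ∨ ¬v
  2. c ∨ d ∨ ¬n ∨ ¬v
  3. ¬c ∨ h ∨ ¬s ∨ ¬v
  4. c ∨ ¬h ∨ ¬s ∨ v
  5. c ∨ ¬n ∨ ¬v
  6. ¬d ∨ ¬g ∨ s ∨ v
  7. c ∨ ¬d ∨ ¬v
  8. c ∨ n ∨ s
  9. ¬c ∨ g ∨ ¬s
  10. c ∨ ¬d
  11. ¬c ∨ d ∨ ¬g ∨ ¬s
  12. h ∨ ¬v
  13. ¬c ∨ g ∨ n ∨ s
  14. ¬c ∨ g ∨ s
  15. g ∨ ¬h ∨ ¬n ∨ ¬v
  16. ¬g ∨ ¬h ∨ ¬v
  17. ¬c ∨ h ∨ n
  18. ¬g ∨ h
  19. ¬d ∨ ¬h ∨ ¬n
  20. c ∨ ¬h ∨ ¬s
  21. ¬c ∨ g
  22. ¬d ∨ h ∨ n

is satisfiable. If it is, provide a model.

g = True, s = False, h = True, d = False, n = True, v = False, c = False

Set g = True.
  then (¬g ∨ h) forces h = True.
  then (¬g ∨ ¬h ∨ ¬v) forces v = False.
Set s = False.
  then (¬d ∨ ¬g ∨ s ∨ v) forces d = False.
Set n = True.
Set c = False.
All clauses satisfied.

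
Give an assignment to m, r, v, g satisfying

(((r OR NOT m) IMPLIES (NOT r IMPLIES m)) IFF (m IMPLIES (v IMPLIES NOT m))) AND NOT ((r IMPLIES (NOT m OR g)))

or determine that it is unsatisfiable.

m = True, r = True, v = False, g = False

  ((r OR NOT m) IMPLIES (NOT r IMPLIES m)) IFF (m IMPLIES (v IMPLIES NOT m)) = True
    (r OR NOT m) IMPLIES (NOT r IMPLIES m) = True
      r OR NOT m = True
        NOT m = False
      NOT r IMPLIES m = True
        NOT r = False
    m IMPLIES (v IMPLIES NOT m) = True
      v IMPLIES NOT m = True
        NOT m = False
  NOT ((r IMPLIES (NOT m OR g))) = True
    r IMPLIES (NOT m OR g) = False
      NOT m OR g = False
        NOT m = False
Both conjuncts True, so the formula holds.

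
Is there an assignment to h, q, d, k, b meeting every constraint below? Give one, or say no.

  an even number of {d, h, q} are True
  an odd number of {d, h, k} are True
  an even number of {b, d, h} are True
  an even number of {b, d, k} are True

h=T; q=F; d=T; k=T; b=F

{d, h, q}: 2 true → even ✓
{d, h, k}: 3 true → odd ✓
{b, d, h}: 2 true → even ✓
{b, d, k}: 2 true → even ✓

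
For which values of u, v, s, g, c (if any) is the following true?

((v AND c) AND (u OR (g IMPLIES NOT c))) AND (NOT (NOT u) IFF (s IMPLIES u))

u=T, v=T, s=F, g=F, c=T

  (v AND c) AND (u OR (g IMPLIES NOT c)) = True
    v AND c = True
    u OR (g IMPLIES NOT c) = True
      g IMPLIES NOT c = True
        NOT c = False
  NOT (NOT u) IFF (s IMPLIES u) = True
    NOT (NOT u) = True
      NOT u = False
    s IMPLIES u = True
Both conjuncts True, so the formula holds.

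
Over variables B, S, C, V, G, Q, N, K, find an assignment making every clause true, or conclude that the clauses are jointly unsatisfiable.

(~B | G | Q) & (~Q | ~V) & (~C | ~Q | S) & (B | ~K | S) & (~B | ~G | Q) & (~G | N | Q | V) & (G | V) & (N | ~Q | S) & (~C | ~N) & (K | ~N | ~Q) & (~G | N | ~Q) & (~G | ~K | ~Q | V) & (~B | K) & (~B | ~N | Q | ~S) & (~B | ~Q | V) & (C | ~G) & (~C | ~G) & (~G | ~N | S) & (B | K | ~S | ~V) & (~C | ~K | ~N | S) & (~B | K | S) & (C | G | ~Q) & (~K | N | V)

Set B = False.
Set S = False.
  then (B | ~K | S) forces K = False.
Set C = False.
  then (C | ~G) forces G = False.
  then (C | G | ~Q) forces Q = False.
  then (G | V) forces V = True.
Set N = True.
All clauses satisfied.

B=F; S=F; C=F; V=T; G=F; Q=F; N=T; K=F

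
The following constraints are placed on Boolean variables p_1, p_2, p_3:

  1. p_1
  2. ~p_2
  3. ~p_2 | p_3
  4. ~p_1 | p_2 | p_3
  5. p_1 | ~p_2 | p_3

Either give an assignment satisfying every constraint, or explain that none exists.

Unit clause (p_1) forces p_1 = True.
Unit clause (~p_2) forces p_2 = False.
In (~p_1 | p_2 | p_3) only p_3 is left, so p_3 = True.
Check each clause:
  (p_1): p_1 holds.
  (~p_2): ~p_2 holds.
  (~p_2 | p_3): ~p_2 holds.
  (~p_1 | p_2 | p_3): p_3 holds.
  (p_1 | ~p_2 | p_3): p_1 holds.
All clauses satisfied.

p_1: True, p_2: False, p_3: True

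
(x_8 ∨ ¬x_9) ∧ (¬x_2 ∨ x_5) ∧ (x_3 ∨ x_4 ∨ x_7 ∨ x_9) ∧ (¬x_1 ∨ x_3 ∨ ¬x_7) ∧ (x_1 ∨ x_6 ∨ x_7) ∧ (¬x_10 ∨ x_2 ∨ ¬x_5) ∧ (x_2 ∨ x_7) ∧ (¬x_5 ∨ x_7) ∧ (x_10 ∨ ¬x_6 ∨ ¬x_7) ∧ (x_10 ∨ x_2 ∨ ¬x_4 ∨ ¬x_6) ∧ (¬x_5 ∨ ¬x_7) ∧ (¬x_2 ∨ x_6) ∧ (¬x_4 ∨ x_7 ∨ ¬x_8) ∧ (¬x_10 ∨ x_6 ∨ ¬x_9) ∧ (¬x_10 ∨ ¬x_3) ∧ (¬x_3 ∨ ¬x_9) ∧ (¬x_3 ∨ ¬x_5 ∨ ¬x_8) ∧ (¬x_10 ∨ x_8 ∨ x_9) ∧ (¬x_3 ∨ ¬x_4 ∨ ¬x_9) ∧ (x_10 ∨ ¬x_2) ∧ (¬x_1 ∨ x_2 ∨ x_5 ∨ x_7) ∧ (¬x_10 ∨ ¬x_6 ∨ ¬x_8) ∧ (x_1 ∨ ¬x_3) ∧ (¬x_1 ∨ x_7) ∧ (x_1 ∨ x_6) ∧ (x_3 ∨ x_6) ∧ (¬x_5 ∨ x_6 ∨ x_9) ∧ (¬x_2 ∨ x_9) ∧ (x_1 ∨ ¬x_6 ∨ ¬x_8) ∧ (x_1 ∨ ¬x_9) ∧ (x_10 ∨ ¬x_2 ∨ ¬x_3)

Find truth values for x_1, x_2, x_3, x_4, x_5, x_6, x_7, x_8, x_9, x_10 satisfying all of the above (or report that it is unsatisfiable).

x_1 = True, x_2 = False, x_3 = True, x_4 = True, x_5 = False, x_6 = False, x_7 = True, x_8 = False, x_9 = False, x_10 = False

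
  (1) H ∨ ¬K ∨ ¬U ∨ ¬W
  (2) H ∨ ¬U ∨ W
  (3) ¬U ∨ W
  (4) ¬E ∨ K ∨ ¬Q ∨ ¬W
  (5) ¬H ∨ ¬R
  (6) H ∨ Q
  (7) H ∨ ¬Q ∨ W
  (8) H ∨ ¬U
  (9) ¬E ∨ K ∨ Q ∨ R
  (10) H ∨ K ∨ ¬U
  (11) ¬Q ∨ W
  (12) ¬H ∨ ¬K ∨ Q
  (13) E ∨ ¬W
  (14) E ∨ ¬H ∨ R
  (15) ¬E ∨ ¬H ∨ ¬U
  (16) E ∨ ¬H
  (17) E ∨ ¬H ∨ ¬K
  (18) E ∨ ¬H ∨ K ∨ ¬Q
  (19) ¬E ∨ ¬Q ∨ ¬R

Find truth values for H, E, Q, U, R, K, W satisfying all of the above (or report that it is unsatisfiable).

H = False, E = True, Q = True, U = False, R = False, K = True, W = True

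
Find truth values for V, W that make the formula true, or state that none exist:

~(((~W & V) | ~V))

V=T, W=T

  ~(((~W & V) | ~V)) = True
    (~W & V) | ~V = False
      ~W & V = False
        ~W = False
      ~V = False
The formula evaluates to True.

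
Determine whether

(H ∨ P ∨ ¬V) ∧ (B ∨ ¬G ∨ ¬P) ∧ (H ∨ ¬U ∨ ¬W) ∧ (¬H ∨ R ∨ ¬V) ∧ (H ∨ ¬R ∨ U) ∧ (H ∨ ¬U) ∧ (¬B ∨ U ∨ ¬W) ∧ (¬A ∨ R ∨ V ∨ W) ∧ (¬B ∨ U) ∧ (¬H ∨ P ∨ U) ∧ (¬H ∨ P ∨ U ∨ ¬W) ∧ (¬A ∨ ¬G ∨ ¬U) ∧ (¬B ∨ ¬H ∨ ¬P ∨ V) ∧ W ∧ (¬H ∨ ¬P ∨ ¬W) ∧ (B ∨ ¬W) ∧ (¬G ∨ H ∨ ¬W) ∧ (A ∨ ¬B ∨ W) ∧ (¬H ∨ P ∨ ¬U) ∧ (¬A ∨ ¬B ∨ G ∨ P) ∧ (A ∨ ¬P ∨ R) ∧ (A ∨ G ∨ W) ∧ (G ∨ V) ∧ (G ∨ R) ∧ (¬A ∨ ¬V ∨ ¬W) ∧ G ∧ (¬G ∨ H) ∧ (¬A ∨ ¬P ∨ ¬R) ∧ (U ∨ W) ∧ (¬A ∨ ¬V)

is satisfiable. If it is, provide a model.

Unsatisfiable — no assignment works.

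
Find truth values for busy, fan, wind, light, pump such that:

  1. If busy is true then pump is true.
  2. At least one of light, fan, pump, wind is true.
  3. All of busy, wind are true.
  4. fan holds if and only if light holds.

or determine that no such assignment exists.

busy = True, fan = True, wind = True, light = True, pump = True

  (1) busy=T ⇒ pump: T ✓
  (2) {light, fan, pump, wind}: 4 true — at least one ✓
  (3) {busy, wind}: all 2 true ✓
  (4) fan=T, light=T — same ✓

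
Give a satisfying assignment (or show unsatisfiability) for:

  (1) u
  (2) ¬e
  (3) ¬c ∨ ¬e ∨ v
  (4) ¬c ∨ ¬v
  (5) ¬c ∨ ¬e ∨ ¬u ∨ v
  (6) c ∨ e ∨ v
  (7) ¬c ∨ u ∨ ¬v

e = False, v = True, u = True, c = False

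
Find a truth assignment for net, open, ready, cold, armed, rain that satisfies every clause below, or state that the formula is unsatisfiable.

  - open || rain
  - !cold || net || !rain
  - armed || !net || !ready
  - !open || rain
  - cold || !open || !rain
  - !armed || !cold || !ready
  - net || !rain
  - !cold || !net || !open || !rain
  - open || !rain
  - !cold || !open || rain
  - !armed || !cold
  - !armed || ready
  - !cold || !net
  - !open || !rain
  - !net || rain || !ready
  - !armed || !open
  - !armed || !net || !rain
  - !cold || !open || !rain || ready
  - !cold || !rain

UNSATISFIABLE

Case open = True:
  (!open || rain) forces rain = True.
  Clause (!open || !rain) is falsified — contradiction.
Case open = False:
  (open || rain) forces rain = True.
  Clause (open || !rain) is falsified — contradiction.
Both cases fail, so the formula is unsatisfiable.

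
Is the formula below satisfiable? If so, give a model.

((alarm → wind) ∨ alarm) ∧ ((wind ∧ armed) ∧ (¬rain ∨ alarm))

wind = True, rain = False, alarm = False, armed = True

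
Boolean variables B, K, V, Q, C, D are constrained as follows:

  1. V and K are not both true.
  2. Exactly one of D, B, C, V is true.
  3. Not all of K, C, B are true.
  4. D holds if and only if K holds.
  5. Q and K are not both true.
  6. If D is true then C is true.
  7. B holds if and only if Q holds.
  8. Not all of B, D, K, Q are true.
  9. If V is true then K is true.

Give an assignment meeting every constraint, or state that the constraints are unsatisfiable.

B = True, K = False, V = False, Q = True, C = False, D = False

  (1) V=F, K=F — not both ✓
  (2) {D, B, C, V}: 1 true — exactly one ✓
  (3) {K, C, B}: 1/3 true — not all ✓
  (4) D=F, K=F — same ✓
  (5) Q=T, K=F — not both ✓
  (6) D=F ⇒ C: vacuous ✓
  (7) B=T, Q=T — same ✓
  (8) {B, D, K, Q}: 2/4 true — not all ✓
  (9) V=F ⇒ K: vacuous ✓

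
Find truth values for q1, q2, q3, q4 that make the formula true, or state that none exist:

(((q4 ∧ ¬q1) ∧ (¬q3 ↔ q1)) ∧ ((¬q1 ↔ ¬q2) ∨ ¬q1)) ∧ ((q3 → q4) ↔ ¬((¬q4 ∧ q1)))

q1 = False; q2 = False; q3 = True; q4 = True

  ((q4 ∧ ¬q1) ∧ (¬q3 ↔ q1)) ∧ ((¬q1 ↔ ¬q2) ∨ ¬q1) = True
    (q4 ∧ ¬q1) ∧ (¬q3 ↔ q1) = True
      q4 ∧ ¬q1 = True
        ¬q1 = True
      ¬q3 ↔ q1 = True
        ¬q3 = False
    (¬q1 ↔ ¬q2) ∨ ¬q1 = True
      ¬q1 ↔ ¬q2 = True
        ¬q1 = True
        ¬q2 = True
      ¬q1 = True
  (q3 → q4) ↔ ¬((¬q4 ∧ q1)) = True
    q3 → q4 = True
    ¬((¬q4 ∧ q1)) = True
      ¬q4 ∧ q1 = False
        ¬q4 = False
Both conjuncts True, so the formula holds.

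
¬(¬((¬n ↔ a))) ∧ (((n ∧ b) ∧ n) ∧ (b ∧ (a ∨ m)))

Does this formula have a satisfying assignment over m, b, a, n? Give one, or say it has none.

m = True, b = True, a = False, n = True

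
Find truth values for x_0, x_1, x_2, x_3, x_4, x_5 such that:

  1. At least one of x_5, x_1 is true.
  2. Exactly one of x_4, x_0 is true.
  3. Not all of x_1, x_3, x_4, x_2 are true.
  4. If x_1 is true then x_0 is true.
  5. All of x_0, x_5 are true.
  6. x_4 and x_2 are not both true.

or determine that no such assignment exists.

x_0=T, x_1=T, x_2=T, x_3=F, x_4=F, x_5=T

  (1) {x_5, x_1}: 2 true — at least one ✓
  (2) {x_4, x_0}: 1 true — exactly one ✓
  (3) {x_1, x_3, x_4, x_2}: 2/4 true — not all ✓
  (4) x_1=T ⇒ x_0: T ✓
  (5) {x_0, x_5}: all 2 true ✓
  (6) x_4=F, x_2=T — not both ✓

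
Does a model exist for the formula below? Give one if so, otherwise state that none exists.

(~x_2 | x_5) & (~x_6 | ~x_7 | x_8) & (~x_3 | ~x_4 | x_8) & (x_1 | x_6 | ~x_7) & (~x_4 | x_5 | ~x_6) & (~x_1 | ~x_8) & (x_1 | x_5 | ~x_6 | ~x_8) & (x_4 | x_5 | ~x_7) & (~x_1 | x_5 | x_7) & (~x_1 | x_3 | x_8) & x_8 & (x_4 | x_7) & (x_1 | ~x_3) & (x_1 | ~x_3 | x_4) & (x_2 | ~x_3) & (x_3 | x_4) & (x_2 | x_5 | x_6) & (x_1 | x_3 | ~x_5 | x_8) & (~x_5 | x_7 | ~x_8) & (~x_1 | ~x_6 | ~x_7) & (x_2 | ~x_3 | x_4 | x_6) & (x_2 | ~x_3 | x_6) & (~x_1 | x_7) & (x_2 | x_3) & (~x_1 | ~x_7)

x_1=F, x_2=T, x_3=F, x_4=T, x_5=T, x_6=T, x_7=T, x_8=T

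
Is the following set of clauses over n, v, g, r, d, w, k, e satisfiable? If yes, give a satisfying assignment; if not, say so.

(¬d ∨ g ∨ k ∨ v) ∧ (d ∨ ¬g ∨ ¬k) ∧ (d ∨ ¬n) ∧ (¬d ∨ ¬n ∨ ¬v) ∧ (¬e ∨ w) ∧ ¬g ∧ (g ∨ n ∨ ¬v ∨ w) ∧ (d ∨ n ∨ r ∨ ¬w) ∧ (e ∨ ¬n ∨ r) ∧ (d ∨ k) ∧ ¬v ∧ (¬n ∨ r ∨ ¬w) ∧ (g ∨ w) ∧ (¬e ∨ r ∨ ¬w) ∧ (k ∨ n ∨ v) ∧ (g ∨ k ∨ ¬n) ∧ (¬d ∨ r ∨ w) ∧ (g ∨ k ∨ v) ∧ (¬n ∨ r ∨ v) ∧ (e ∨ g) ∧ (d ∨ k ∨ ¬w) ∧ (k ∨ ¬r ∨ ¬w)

Unit clause (¬g) forces g = False.
Unit clause (¬v) forces v = False.
In (g ∨ w) only w is left, so w = True.
In (g ∨ k ∨ v) only k is left, so k = True.
In (e ∨ g) only e is left, so e = True.
In (¬e ∨ r ∨ ¬w) only r is left, so r = True.
Set n = False.
Set d = False.
All clauses satisfied.

n = False; v = False; g = False; r = True; d = False; w = True; k = True; e = True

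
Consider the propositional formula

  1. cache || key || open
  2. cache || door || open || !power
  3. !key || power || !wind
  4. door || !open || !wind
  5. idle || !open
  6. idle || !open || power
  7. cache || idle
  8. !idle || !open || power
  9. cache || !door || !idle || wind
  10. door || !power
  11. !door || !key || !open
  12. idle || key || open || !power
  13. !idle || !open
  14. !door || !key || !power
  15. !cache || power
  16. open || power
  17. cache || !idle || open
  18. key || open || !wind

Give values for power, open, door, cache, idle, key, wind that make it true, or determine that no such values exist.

Try power = False:
  (!cache || power) forces cache = False.
  (cache || idle) forces idle = True.
  (!idle || !open || power) forces open = False.
  clause (open || power) is falsified — backtrack.
So power = True.
  then (door || !power) forces door = True.
  then (!door || !key || !power) forces key = False.
Set open = False.
  then (cache || key || open) forces cache = True.
  then (idle || key || open || !power) forces idle = True.
  then (key || open || !wind) forces wind = False.
All clauses satisfied.

power = True, open = False, door = True, cache = True, idle = True, key = False, wind = False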